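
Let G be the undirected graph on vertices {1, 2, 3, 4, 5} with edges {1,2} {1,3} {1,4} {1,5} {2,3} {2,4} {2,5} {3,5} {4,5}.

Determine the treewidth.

A width-3 tree decomposition is:
Bags: B1 = {1, 2, 4, 5}  B2 = {1, 2, 3, 5}
Tree: B1–B2
Every bag has size at most 4, so the width is 4 − 1 = 3 and tw(G) ≤ 3. For the lower bound, the 4 vertices {1, 2, 3, 5} are pairwise adjacent, and any tree decomposition puts a clique entirely inside one bag — forcing width ≥ 3. The upper and lower bounds meet at 3, so that is the treewidth.

3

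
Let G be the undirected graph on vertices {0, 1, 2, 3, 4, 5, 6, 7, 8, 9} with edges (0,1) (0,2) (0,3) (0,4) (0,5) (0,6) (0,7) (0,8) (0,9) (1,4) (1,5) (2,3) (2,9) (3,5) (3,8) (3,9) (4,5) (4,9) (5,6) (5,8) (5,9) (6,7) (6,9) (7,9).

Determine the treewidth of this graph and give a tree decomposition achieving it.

Treewidth 3.
One such decomposition:
Bags: B1 = {0, 3, 5, 9}  B2 = {0, 3, 5, 8}  B3 = {0, 5, 6, 9}  B4 = {0, 4, 5, 9}  B5 = {0, 1, 4, 5}  B6 = {0, 2, 3, 9}  B7 = {0, 6, 7, 9}
Tree: B1–B2, B1–B3, B1–B4, B4–B5, B1–B6, B3–B7

Every bag has size at most 4, so the width is 4 − 1 = 3 and tw(G) ≤ 3. For the lower bound, the 4 vertices {0, 2, 3, 9} are pairwise adjacent, and any tree decomposition puts a clique entirely inside one bag — forcing width ≥ 3. Hence tw(G) = 3 exactly.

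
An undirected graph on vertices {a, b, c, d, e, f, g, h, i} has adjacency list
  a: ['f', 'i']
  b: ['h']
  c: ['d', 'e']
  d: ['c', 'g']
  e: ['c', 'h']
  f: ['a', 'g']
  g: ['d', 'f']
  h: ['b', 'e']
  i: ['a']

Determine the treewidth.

1

A width-1 tree decomposition is:
Bags: B1 = {a, i}  B2 = {a, f}  B3 = {f, g}  B4 = {d, g}  B5 = {c, d}  B6 = {c, e}  B7 = {e, h}  B8 = {b, h}
Tree: B1–B2, B2–B3, B3–B4, B4–B5, B5–B6, B6–B7, B7–B8
Every bag has size at most 2, so the width is 2 − 1 = 1 and tw(G) ≤ 1. G has an edge, so its treewidth is at least 1. The upper and lower bounds meet at 1, so that is the treewidth.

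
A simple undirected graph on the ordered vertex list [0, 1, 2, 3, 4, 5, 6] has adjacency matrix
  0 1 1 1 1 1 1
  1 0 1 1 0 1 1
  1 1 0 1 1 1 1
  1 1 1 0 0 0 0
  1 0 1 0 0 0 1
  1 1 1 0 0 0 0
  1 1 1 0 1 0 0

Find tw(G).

A width-3 tree decomposition is:
Bags: B1 = {0, 1, 2, 6}  B2 = {0, 1, 2, 5}  B3 = {0, 1, 2, 3}  B4 = {0, 2, 4, 6}
Tree: B1–B2, B1–B3, B1–B4
Each bag holds 4 vertices, so the decomposition has width 3, which upper-bounds the treewidth. For the lower bound, the 4 vertices {0, 1, 2, 3} are pairwise adjacent, and any tree decomposition puts a clique entirely inside one bag — forcing width ≥ 3. Therefore the treewidth is 3.

3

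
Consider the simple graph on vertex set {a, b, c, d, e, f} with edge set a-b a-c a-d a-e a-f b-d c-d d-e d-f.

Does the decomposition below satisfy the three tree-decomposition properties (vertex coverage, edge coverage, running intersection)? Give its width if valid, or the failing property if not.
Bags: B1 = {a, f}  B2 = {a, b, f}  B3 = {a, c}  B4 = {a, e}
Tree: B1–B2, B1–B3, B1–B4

A tree decomposition must satisfy three properties: every vertex lies in some bag; for every edge, both endpoints lie together in some bag; and for every vertex, the bags containing it form a connected subtree. Here vertex d appears in no bag, so the decomposition is invalid.

No — vertex d appears in no bag.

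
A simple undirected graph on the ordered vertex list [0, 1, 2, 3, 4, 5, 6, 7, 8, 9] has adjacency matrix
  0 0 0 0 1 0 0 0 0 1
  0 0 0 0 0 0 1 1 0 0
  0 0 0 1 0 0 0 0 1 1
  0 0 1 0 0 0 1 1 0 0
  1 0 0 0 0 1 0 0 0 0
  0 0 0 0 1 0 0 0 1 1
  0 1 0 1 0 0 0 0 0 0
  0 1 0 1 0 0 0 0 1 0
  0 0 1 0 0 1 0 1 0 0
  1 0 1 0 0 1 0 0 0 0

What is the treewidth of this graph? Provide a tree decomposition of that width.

Every bag has size at most 3, so the width is 3 − 1 = 2 and tw(G) ≤ 2. For the lower bound, G contains the cycle 4–0–9–5–4, so G is not a forest; only forests have treewidth ≤ 1, hence tw(G) ≥ 2. Hence tw(G) = 2 exactly.

Treewidth 2.
One such decomposition:
Bags: B1 = {0, 4, 5}  B2 = {0, 5, 9}  B3 = {5, 8, 9}  B4 = {2, 8, 9}  B5 = {2, 7, 8}  B6 = {2, 3, 7}  B7 = {1, 3, 7}  B8 = {1, 3, 6}
Tree: B1–B2, B2–B3, B3–B4, B4–B5, B5–B6, B6–B7, B7–B8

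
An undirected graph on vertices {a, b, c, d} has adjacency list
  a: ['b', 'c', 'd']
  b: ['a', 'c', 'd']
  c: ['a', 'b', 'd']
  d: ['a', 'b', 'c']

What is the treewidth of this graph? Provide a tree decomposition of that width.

A single bag containing all 4 vertices is trivially a valid decomposition of width 3. For the lower bound, the 4 vertices {a, b, c, d} are pairwise adjacent, and any tree decomposition puts a clique entirely inside one bag — forcing width ≥ 3. Therefore the treewidth is 3.

Treewidth 3.
One such decomposition:
Bags: B1 = {a, b, c, d}
Tree: (single bag)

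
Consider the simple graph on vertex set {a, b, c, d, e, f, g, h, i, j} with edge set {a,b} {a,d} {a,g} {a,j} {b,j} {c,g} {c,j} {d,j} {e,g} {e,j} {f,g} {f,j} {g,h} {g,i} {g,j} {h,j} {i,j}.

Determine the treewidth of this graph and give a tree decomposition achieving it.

Treewidth 2.
One optimal decomposition is:
Bags: B1 = {a, g, j}  B2 = {g, i, j}  B3 = {a, d, j}  B4 = {f, g, j}  B5 = {c, g, j}  B6 = {a, b, j}  B7 = {g, h, j}  B8 = {e, g, j}
Tree: B1–B2, B1–B3, B1–B4, B2–B5, B3–B6, B1–B7, B4–B8

Each bag holds 3 vertices, so the decomposition has width 2, which upper-bounds the treewidth. Conversely, {a, d, j} is a clique of size 3, and the vertices of any clique must share a bag in every tree decomposition; so some bag has ≥ 3 vertices and tw(G) ≥ 2. Combining the bounds, tw(G) = 2.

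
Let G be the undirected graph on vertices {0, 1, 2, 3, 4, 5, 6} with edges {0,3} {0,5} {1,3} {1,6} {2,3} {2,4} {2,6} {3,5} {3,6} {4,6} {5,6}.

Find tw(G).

A width-2 tree decomposition is:
Bags: B1 = {0, 3, 5}  B2 = {3, 5, 6}  B3 = {2, 3, 6}  B4 = {2, 4, 6}  B5 = {1, 3, 6}
Tree: B1–B2, B2–B3, B3–B4, B2–B5
The largest bag has 3 vertices, giving width 2; this decomposition certifies tw(G) ≤ 2. On the other hand G contains the 3-clique {0, 3, 5}. A clique must lie in a single bag of any decomposition, so no decomposition can have width below 2. Therefore the treewidth is 2.

2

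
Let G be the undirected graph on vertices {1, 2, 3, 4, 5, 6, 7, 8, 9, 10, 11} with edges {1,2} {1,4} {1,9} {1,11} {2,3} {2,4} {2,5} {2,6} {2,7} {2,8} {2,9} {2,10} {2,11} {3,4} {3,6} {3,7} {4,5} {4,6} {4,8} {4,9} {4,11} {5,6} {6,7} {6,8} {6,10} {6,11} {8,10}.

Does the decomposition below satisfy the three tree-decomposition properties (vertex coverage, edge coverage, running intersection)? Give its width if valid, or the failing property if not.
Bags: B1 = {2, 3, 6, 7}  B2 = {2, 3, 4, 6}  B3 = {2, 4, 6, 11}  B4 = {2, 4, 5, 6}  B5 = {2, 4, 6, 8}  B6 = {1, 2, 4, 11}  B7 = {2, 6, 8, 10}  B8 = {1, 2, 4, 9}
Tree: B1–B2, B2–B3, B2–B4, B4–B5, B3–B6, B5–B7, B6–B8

Yes; width 3.

Every vertex of G appears in some bag (union = {1, 2, 3, 4, 5, 6, 7, 8, 9, 10, 11}); every edge is covered by a bag; and for each vertex v the set of bags containing v is connected in the bag tree. The decomposition is therefore valid. The largest bag has 4 vertices, so the width is 3.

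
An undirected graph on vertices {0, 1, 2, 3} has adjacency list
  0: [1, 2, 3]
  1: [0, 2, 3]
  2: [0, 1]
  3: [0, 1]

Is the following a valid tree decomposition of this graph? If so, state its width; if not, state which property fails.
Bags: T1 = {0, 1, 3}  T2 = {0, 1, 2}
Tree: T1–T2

Yes; width 2.

Every vertex of G appears in some bag (union = {0, 1, 2, 3}); every edge is covered by a bag; and for each vertex v the set of bags containing v is connected in the bag tree. The decomposition is therefore valid. The largest bag has 3 vertices, so the width is 2.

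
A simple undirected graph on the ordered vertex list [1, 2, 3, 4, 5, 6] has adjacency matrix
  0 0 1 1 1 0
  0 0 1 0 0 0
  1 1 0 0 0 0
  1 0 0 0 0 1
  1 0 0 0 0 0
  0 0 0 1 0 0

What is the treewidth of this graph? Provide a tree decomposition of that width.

Treewidth 1.
Bags: B1 = {1, 5}  B2 = {1, 4}  B3 = {4, 6}  B4 = {1, 3}  B5 = {2, 3}
Tree: B1–B2, B2–B3, B2–B4, B4–B5

Every bag has size at most 2, so the width is 2 − 1 = 1 and tw(G) ≤ 1. Since G has at least one edge (e.g. 5–1), it is not an edgeless graph, so tw(G) ≥ 1. The upper and lower bounds meet at 1, so that is the treewidth.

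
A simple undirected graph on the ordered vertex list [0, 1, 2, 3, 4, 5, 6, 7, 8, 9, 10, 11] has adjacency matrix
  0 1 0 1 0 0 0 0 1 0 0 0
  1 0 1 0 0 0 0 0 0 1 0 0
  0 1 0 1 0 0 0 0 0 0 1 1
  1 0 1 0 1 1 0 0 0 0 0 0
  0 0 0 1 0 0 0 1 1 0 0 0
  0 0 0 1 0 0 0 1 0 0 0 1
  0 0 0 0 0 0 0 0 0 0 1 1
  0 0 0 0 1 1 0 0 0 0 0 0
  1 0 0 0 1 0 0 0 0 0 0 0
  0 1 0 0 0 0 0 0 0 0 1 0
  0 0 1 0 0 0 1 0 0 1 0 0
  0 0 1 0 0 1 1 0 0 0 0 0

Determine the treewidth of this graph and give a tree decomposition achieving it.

Treewidth 3.
One optimal decomposition is:
Bags: B1 = {4, 5, 7, 8}  B2 = {3, 4, 5, 8}  B3 = {0, 3, 5, 8}  B4 = {0, 3, 5, 11}  B5 = {0, 2, 3, 11}  B6 = {0, 1, 2, 11}  B7 = {1, 2, 6, 11}  B8 = {1, 2, 6, 10}  B9 = {1, 6, 9, 10}
Tree: B1–B2, B2–B3, B3–B4, B4–B5, B5–B6, B6–B7, B7–B8, B8–B9

Every bag has size at most 4, so the width is 4 − 1 = 3 and tw(G) ≤ 3. For the lower bound: the 4 vertex sets {4,7,8}, {5}, {3}, {0,1,2,11} are disjoint, each induces a connected subgraph, and every pair is joined by at least one edge of G. Contracting each set to a single vertex therefore yields K_{4} as a minor, and since treewidth is minor-monotone, tw(G) ≥ tw(K_{4}) = 3. Hence tw(G) = 3 exactly.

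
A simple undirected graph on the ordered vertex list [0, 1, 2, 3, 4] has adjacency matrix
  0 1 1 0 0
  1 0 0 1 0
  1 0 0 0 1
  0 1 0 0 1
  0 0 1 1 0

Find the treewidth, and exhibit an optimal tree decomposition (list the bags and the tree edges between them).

Treewidth 2.
One such decomposition:
Bags: B1 = {0, 1, 2}  B2 = {1, 2, 3}  B3 = {2, 3, 4}
Tree: B1–B2, B2–B3

The largest bag has 3 vertices, giving width 2; this decomposition certifies tw(G) ≤ 2. Since 2–0–1–3–4–2 is a cycle in G, G is not acyclic. Forests are exactly the graphs of treewidth ≤ 1, so tw(G) ≥ 2. Therefore the treewidth is 2.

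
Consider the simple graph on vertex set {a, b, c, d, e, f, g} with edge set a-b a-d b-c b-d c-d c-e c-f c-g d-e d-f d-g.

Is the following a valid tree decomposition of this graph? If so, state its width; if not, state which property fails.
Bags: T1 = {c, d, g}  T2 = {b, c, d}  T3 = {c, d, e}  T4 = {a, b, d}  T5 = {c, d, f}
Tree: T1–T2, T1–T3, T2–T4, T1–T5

Every vertex of G appears in some bag (union = {a, b, c, d, e, f, g}); every edge is covered by a bag; and for each vertex v the set of bags containing v is connected in the bag tree. The decomposition is therefore valid. The largest bag has 3 vertices, so the width is 2.

Yes; width 2.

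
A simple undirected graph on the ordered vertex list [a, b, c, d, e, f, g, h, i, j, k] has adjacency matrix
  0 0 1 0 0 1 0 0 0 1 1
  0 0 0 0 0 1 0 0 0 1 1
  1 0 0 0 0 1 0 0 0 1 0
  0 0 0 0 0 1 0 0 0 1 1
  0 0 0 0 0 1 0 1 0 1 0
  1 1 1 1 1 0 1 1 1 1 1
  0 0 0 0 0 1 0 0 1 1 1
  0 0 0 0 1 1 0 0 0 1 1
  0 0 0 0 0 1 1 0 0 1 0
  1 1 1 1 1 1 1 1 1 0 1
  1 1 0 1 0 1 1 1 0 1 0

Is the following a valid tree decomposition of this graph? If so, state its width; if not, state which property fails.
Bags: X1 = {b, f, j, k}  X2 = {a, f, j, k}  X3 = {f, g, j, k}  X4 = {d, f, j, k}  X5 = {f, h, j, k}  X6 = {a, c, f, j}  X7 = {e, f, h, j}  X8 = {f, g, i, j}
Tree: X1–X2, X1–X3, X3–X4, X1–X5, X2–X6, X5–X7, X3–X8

Vertex coverage: the bags together contain {a, b, c, d, e, f, g, h, i, j, k}, the full vertex set. Edge coverage: each edge of G has both endpoints in at least one bag. Running intersection: for every vertex, the bags containing it form a connected subtree. All three properties hold, so this is a valid tree decomposition of width max|bag| − 1 = 3, and hence tw(G) ≤ 3.

Yes; width 3.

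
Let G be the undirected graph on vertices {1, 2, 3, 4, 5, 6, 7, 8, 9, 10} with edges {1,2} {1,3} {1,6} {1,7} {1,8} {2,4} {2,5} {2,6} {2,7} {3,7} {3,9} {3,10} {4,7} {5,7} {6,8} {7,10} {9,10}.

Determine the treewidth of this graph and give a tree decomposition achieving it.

Every bag has size at most 3, so the width is 3 − 1 = 2 and tw(G) ≤ 2. Conversely, {1, 6, 8} is a clique of size 3, and the vertices of any clique must share a bag in every tree decomposition; so some bag has ≥ 3 vertices and tw(G) ≥ 2. Hence tw(G) = 2 exactly.

Treewidth 2.
One such decomposition:
Bags: B1 = {1, 2, 7}  B2 = {1, 3, 7}  B3 = {3, 7, 10}  B4 = {2, 4, 7}  B5 = {2, 5, 7}  B6 = {1, 2, 6}  B7 = {3, 9, 10}  B8 = {1, 6, 8}
Tree: B1–B2, B2–B3, B1–B4, B4–B5, B1–B6, B3–B7, B6–B8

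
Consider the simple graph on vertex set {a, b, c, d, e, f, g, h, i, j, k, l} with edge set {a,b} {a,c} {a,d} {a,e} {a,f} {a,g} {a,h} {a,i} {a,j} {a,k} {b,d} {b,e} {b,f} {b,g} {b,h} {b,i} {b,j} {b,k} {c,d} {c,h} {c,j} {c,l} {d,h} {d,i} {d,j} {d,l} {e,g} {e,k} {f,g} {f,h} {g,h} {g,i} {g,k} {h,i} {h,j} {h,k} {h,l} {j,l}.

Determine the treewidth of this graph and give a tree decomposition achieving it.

Each bag holds 5 vertices, so the decomposition has width 4, which upper-bounds the treewidth. For the lower bound, the 5 vertices {a, b, e, g, k} are pairwise adjacent, and any tree decomposition puts a clique entirely inside one bag — forcing width ≥ 4. Hence tw(G) = 4 exactly.

Treewidth 4.
One such decomposition:
Bags: B1 = {a, b, d, h, i}  B2 = {a, b, g, h, i}  B3 = {a, b, d, h, j}  B4 = {a, b, g, h, k}  B5 = {a, b, f, g, h}  B6 = {a, b, e, g, k}  B7 = {a, c, d, h, j}  B8 = {c, d, h, j, l}
Tree: B1–B2, B1–B3, B2–B4, B4–B5, B4–B6, B3–B7, B7–B8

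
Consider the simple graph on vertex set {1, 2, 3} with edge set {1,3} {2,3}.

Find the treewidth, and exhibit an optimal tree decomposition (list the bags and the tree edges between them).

Each bag holds 2 vertices, so the decomposition has width 1, which upper-bounds the treewidth. G has an edge, so its treewidth is at least 1. The upper and lower bounds meet at 1, so that is the treewidth.

Treewidth 1.
Bags: B1 = {2, 3}  B2 = {1, 3}
Tree: B1–B2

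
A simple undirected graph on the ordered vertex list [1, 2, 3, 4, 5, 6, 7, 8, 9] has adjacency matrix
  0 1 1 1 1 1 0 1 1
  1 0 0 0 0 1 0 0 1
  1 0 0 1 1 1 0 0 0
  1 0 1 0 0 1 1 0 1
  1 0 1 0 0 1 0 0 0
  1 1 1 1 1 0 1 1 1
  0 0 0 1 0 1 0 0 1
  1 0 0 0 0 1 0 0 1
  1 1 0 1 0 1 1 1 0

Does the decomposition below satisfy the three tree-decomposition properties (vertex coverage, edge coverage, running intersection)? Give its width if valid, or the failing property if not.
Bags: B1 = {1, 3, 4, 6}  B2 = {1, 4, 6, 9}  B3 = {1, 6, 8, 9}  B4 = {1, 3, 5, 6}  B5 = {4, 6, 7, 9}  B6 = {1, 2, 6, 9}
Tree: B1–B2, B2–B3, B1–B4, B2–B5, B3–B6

Every vertex of G appears in some bag (union = {1, 2, 3, 4, 5, 6, 7, 8, 9}); every edge is covered by a bag; and for each vertex v the set of bags containing v is connected in the bag tree. The decomposition is therefore valid. The largest bag has 4 vertices, so the width is 3.

Yes; width 3.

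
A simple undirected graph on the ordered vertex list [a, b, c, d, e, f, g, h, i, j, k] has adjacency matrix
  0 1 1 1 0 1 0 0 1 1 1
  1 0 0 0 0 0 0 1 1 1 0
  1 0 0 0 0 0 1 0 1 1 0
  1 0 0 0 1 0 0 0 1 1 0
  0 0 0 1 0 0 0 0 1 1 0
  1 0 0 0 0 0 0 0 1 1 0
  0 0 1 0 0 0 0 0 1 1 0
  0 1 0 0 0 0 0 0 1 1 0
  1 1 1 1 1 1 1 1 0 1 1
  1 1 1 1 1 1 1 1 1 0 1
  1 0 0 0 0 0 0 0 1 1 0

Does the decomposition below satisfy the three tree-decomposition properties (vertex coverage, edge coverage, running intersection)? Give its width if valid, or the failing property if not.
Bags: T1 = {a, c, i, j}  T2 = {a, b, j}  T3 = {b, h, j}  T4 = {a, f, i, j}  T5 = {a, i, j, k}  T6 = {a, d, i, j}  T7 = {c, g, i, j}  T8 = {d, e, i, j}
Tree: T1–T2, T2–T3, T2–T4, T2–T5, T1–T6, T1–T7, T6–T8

No — edge (i,b) lies in no bag.

A tree decomposition must satisfy three properties: every vertex lies in some bag; for every edge, both endpoints lie together in some bag; and for every vertex, the bags containing it form a connected subtree. Here edge (i,b) lies in no bag, so the decomposition is invalid.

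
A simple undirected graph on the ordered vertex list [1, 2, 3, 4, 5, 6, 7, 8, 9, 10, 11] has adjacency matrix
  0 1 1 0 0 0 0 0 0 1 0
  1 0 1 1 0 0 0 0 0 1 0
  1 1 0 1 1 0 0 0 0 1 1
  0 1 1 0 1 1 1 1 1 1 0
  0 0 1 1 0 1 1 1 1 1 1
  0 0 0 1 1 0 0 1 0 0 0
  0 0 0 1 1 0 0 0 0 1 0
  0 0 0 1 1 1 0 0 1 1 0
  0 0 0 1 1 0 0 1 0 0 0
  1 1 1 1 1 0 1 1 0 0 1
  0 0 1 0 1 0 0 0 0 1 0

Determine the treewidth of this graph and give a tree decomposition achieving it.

Treewidth 3.
One optimal decomposition is:
Bags: B1 = {4, 5, 6, 8}  B2 = {4, 5, 8, 10}  B3 = {3, 4, 5, 10}  B4 = {4, 5, 8, 9}  B5 = {2, 3, 4, 10}  B6 = {4, 5, 7, 10}  B7 = {1, 2, 3, 10}  B8 = {3, 5, 10, 11}
Tree: B1–B2, B2–B3, B2–B4, B3–B5, B3–B6, B5–B7, B3–B8

Every bag has size at most 4, so the width is 4 − 1 = 3 and tw(G) ≤ 3. For the lower bound, the 4 vertices {1, 2, 3, 10} are pairwise adjacent, and any tree decomposition puts a clique entirely inside one bag — forcing width ≥ 3. Hence tw(G) = 3 exactly.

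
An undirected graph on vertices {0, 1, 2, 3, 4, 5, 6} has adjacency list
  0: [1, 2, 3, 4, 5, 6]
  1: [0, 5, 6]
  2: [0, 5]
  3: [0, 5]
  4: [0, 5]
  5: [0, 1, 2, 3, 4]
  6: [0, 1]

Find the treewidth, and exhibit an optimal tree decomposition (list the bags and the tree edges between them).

Treewidth 2.
Bags: B1 = {0, 2, 5}  B2 = {0, 3, 5}  B3 = {0, 1, 5}  B4 = {0, 1, 6}  B5 = {0, 4, 5}
Tree: B1–B2, B1–B3, B3–B4, B1–B5

Each bag holds 3 vertices, so the decomposition has width 2, which upper-bounds the treewidth. On the other hand G contains the 3-clique {0, 1, 5}. A clique must lie in a single bag of any decomposition, so no decomposition can have width below 2. The upper and lower bounds meet at 2, so that is the treewidth.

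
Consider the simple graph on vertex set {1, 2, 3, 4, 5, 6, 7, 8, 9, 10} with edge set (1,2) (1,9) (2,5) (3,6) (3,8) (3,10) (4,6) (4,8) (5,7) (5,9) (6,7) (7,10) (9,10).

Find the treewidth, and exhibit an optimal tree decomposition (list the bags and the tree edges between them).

Treewidth 2.
Bags: B1 = {1, 2, 5}  B2 = {1, 5, 9}  B3 = {5, 7, 9}  B4 = {7, 9, 10}  B5 = {6, 7, 10}  B6 = {3, 6, 10}  B7 = {3, 4, 6}  B8 = {3, 4, 8}
Tree: B1–B2, B2–B3, B3–B4, B4–B5, B5–B6, B6–B7, B7–B8

The largest bag has 3 vertices, giving width 2; this decomposition certifies tw(G) ≤ 2. The edges 2–1–9–5–2 form a cycle, so G is not a tree and its treewidth is at least 2. Hence tw(G) = 2 exactly.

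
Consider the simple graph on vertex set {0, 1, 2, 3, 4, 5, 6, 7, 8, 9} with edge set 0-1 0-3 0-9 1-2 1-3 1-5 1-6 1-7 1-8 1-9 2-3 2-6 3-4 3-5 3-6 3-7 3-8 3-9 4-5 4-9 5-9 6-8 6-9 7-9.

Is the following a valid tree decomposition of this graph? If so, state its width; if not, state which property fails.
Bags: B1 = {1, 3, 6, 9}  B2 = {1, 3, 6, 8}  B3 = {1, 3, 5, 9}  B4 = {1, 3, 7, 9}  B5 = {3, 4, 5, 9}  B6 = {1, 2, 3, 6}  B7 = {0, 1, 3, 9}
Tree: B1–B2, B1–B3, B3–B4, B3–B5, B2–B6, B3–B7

Every vertex of G appears in some bag (union = {0, 1, 2, 3, 4, 5, 6, 7, 8, 9}); every edge is covered by a bag; and for each vertex v the set of bags containing v is connected in the bag tree. The decomposition is therefore valid. The largest bag has 4 vertices, so the width is 3.

Yes; width 3.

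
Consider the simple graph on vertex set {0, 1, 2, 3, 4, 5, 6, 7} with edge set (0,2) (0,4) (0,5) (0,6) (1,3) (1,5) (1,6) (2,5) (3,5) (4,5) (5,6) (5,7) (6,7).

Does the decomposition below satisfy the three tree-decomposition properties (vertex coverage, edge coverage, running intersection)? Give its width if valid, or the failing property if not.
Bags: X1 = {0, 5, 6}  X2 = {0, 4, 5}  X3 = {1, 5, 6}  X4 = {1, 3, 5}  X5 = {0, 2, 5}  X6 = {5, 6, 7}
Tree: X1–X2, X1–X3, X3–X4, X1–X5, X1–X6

Vertex coverage: the bags together contain {0, 1, 2, 3, 4, 5, 6, 7}, the full vertex set. Edge coverage: each edge of G has both endpoints in at least one bag. Running intersection: for every vertex, the bags containing it form a connected subtree. All three properties hold, so this is a valid tree decomposition of width max|bag| − 1 = 2, and hence tw(G) ≤ 2.

Yes; width 2.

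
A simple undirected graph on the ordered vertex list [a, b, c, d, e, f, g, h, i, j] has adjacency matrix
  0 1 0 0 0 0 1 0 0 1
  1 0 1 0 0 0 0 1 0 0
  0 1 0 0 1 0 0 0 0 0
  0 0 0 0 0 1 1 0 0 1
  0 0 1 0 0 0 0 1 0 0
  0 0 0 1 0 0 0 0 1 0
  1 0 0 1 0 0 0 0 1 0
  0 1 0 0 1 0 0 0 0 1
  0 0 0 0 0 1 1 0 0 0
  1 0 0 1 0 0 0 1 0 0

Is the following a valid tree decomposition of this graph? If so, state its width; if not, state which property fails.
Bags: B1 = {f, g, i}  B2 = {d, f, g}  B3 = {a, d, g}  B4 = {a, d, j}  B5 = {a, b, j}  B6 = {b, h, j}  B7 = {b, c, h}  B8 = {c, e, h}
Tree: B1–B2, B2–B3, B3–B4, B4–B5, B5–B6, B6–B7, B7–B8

Vertex coverage: the bags together contain {a, b, c, d, e, f, g, h, i, j}, the full vertex set. Edge coverage: each edge of G has both endpoints in at least one bag. Running intersection: for every vertex, the bags containing it form a connected subtree. All three properties hold, so this is a valid tree decomposition of width max|bag| − 1 = 2, and hence tw(G) ≤ 2.

Yes; width 2.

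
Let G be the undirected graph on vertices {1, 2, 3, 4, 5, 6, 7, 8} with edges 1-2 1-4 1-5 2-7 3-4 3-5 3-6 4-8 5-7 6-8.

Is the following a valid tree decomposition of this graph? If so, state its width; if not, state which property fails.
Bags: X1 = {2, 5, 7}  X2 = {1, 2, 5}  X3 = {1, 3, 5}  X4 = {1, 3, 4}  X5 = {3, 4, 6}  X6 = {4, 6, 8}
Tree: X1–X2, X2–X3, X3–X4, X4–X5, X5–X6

Checking the three conditions: (i) the bags cover all of {1, 2, 3, 4, 5, 6, 7, 8}; (ii) for each edge, some bag contains both endpoints; (iii) the bags containing any fixed vertex form a subtree. All hold, so the decomposition is valid with width 3 − 1 = 2.

Yes; width 2.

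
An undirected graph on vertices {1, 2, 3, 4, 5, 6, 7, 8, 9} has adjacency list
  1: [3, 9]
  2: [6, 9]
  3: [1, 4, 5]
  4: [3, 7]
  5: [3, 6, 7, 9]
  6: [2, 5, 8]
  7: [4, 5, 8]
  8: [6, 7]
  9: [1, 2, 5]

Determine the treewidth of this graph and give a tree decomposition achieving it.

Treewidth 3.
One optimal decomposition is:
Bags: B1 = {3, 4, 7, 8}  B2 = {3, 5, 7, 8}  B3 = {3, 5, 6, 8}  B4 = {1, 3, 5, 6}  B5 = {1, 5, 6, 9}  B6 = {1, 2, 6, 9}
Tree: B1–B2, B2–B3, B3–B4, B4–B5, B5–B6

The largest bag has 4 vertices, giving width 3; this decomposition certifies tw(G) ≤ 3. For the lower bound: the 4 vertex sets {4,7,8}, {3}, {5}, {1,2,6,9} are disjoint, each induces a connected subgraph, and every pair is joined by at least one edge of G. Contracting each set to a single vertex therefore yields K_{4} as a minor, and since treewidth is minor-monotone, tw(G) ≥ tw(K_{4}) = 3. Hence tw(G) = 3 exactly.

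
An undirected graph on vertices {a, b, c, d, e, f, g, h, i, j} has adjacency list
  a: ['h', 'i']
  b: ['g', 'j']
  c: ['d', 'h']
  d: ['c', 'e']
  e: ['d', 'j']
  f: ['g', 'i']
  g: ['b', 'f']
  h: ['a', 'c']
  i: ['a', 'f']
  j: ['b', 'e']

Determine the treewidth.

2

A width-2 tree decomposition is:
Bags: B1 = {b, g, j}  B2 = {e, g, j}  B3 = {d, e, g}  B4 = {c, d, g}  B5 = {c, g, h}  B6 = {a, g, h}  B7 = {a, g, i}  B8 = {f, g, i}
Tree: B1–B2, B2–B3, B3–B4, B4–B5, B5–B6, B6–B7, B7–B8
Every bag has size at most 3, so the width is 3 − 1 = 2 and tw(G) ≤ 2. Since g–b–j–e–d–c–h–a–i–f–g is a cycle in G, G is not acyclic. Forests are exactly the graphs of treewidth ≤ 1, so tw(G) ≥ 2. The upper and lower bounds meet at 2, so that is the treewidth.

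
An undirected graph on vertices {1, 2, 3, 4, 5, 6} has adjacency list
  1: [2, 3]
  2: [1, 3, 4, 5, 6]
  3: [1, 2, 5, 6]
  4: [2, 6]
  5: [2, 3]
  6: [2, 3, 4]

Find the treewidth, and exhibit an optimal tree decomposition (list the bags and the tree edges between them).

Every bag has size at most 3, so the width is 3 − 1 = 2 and tw(G) ≤ 2. Conversely, {1, 2, 3} is a clique of size 3, and the vertices of any clique must share a bag in every tree decomposition; so some bag has ≥ 3 vertices and tw(G) ≥ 2. Therefore the treewidth is 2.

Treewidth 2.
One such decomposition:
Bags: B1 = {1, 2, 3}  B2 = {2, 3, 6}  B3 = {2, 3, 5}  B4 = {2, 4, 6}
Tree: B1–B2, B2–B3, B2–B4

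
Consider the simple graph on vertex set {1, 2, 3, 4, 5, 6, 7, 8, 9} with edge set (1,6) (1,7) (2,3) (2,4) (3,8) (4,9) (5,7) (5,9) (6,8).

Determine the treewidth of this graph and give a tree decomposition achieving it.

Treewidth 2.
One such decomposition:
Bags: B1 = {5, 7, 9}  B2 = {1, 7, 9}  B3 = {1, 6, 9}  B4 = {6, 8, 9}  B5 = {3, 8, 9}  B6 = {2, 3, 9}  B7 = {2, 4, 9}
Tree: B1–B2, B2–B3, B3–B4, B4–B5, B5–B6, B6–B7

Every bag has size at most 3, so the width is 3 − 1 = 2 and tw(G) ≤ 2. The edges 9–5–7–1–6–8–3–2–4–9 form a cycle, so G is not a tree and its treewidth is at least 2. Hence tw(G) = 2 exactly.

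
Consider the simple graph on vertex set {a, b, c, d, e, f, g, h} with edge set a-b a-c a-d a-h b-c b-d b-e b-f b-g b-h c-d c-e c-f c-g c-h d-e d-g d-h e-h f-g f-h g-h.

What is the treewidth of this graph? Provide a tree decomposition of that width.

Treewidth 4.
One optimal decomposition is:
Bags: B1 = {a, b, c, d, h}  B2 = {b, c, d, g, h}  B3 = {b, c, f, g, h}  B4 = {b, c, d, e, h}
Tree: B1–B2, B2–B3, B1–B4

Each bag holds 5 vertices, so the decomposition has width 4, which upper-bounds the treewidth. Conversely, {b, c, d, g, h} is a clique of size 5, and the vertices of any clique must share a bag in every tree decomposition; so some bag has ≥ 5 vertices and tw(G) ≥ 4. The upper and lower bounds meet at 4, so that is the treewidth.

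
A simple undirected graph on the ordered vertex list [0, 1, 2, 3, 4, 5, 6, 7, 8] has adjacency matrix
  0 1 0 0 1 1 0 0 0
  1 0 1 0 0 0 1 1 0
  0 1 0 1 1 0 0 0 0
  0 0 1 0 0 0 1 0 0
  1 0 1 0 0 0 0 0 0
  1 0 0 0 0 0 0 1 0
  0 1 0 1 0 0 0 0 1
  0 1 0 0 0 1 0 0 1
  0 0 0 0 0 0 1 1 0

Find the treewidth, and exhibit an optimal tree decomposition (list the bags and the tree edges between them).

Treewidth 3.
One such decomposition:
Bags: B1 = {3, 6, 7, 8}  B2 = {1, 3, 6, 7}  B3 = {1, 2, 3, 7}  B4 = {1, 2, 5, 7}  B5 = {0, 1, 2, 5}  B6 = {0, 2, 4, 5}
Tree: B1–B2, B2–B3, B3–B4, B4–B5, B5–B6

Every bag has size at most 4, so the width is 4 − 1 = 3 and tw(G) ≤ 3. For the lower bound: the 4 vertex sets {3,6,8}, {7}, {1}, {0,2,4,5} are disjoint, each induces a connected subgraph, and every pair is joined by at least one edge of G. Contracting each set to a single vertex therefore yields K_{4} as a minor, and since treewidth is minor-monotone, tw(G) ≥ tw(K_{4}) = 3. Hence tw(G) = 3 exactly.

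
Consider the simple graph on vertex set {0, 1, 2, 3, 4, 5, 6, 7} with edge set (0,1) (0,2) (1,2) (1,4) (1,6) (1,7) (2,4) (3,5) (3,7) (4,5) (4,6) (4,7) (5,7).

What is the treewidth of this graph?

A width-2 tree decomposition is:
Bags: B1 = {1, 4, 7}  B2 = {4, 5, 7}  B3 = {1, 2, 4}  B4 = {3, 5, 7}  B5 = {1, 4, 6}  B6 = {0, 1, 2}
Tree: B1–B2, B1–B3, B2–B4, B3–B5, B3–B6
The largest bag has 3 vertices, giving width 2; this decomposition certifies tw(G) ≤ 2. On the other hand G contains the 3-clique {0, 1, 2}. A clique must lie in a single bag of any decomposition, so no decomposition can have width below 2. Combining the bounds, tw(G) = 2.

2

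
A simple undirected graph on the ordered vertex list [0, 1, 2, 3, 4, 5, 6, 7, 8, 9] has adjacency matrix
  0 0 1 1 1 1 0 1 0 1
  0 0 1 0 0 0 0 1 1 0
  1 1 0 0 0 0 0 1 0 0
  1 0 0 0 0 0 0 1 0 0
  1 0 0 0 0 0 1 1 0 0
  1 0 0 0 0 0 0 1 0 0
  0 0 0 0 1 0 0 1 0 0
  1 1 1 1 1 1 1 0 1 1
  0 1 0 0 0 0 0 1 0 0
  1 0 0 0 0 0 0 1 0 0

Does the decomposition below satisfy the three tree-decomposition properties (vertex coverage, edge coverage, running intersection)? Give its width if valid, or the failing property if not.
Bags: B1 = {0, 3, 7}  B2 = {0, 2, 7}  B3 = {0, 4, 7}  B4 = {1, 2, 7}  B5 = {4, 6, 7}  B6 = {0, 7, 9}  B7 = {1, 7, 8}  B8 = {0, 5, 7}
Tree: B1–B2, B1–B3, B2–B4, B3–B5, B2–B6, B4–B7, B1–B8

Yes; width 2.

Every vertex of G appears in some bag (union = {0, 1, 2, 3, 4, 5, 6, 7, 8, 9}); every edge is covered by a bag; and for each vertex v the set of bags containing v is connected in the bag tree. The decomposition is therefore valid. The largest bag has 3 vertices, so the width is 2.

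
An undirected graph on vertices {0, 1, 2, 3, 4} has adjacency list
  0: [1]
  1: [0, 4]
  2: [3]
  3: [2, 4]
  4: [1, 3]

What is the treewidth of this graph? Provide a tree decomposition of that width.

Treewidth 1.
One optimal decomposition is:
Bags: B1 = {0, 1}  B2 = {1, 4}  B3 = {3, 4}  B4 = {2, 3}
Tree: B1–B2, B2–B3, B3–B4

Every bag has size at most 2, so the width is 2 − 1 = 1 and tw(G) ≤ 1. Since G has at least one edge (e.g. 0–1), it is not an edgeless graph, so tw(G) ≥ 1. Hence tw(G) = 1 exactly.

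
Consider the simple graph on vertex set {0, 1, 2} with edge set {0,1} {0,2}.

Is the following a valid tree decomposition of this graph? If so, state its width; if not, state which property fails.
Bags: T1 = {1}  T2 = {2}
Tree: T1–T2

No — vertex 0 appears in no bag.

A tree decomposition must satisfy three properties: every vertex lies in some bag; for every edge, both endpoints lie together in some bag; and for every vertex, the bags containing it form a connected subtree. Here vertex 0 appears in no bag, so the decomposition is invalid.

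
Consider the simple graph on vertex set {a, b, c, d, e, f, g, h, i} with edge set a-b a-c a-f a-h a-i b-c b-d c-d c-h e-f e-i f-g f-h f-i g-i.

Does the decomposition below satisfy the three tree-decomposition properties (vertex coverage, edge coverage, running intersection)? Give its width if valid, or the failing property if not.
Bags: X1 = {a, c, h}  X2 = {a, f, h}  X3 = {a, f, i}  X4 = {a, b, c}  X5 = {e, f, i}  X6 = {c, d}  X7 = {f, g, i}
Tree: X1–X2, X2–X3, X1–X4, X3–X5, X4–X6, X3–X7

A tree decomposition must satisfy three properties: every vertex lies in some bag; for every edge, both endpoints lie together in some bag; and for every vertex, the bags containing it form a connected subtree. Here edge (b,d) lies in no bag, so the decomposition is invalid.

No — edge (b,d) lies in no bag.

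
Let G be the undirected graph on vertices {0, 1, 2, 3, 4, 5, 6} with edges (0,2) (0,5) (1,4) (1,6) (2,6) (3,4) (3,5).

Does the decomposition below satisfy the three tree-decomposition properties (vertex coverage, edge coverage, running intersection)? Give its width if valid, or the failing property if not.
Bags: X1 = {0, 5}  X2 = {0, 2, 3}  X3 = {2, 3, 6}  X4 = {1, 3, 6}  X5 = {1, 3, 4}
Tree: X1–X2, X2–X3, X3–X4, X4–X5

A tree decomposition must satisfy three properties: every vertex lies in some bag; for every edge, both endpoints lie together in some bag; and for every vertex, the bags containing it form a connected subtree. Here edge (3,5) lies in no bag, so the decomposition is invalid.

No — edge (3,5) lies in no bag.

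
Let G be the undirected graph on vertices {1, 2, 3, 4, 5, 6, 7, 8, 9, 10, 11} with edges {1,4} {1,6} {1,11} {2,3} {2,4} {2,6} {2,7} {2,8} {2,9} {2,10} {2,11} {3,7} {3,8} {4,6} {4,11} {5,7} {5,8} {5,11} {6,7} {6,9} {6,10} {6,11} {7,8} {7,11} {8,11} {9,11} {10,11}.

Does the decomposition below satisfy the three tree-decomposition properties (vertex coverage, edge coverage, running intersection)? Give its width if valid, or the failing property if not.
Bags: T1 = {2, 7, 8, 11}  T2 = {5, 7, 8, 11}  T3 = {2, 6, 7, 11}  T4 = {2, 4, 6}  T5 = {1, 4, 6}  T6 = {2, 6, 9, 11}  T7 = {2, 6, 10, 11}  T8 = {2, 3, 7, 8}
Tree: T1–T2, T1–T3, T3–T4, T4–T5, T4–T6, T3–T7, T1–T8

A tree decomposition must satisfy three properties: every vertex lies in some bag; for every edge, both endpoints lie together in some bag; and for every vertex, the bags containing it form a connected subtree. Here edge (11,4) lies in no bag, so the decomposition is invalid.

No — edge (11,4) lies in no bag.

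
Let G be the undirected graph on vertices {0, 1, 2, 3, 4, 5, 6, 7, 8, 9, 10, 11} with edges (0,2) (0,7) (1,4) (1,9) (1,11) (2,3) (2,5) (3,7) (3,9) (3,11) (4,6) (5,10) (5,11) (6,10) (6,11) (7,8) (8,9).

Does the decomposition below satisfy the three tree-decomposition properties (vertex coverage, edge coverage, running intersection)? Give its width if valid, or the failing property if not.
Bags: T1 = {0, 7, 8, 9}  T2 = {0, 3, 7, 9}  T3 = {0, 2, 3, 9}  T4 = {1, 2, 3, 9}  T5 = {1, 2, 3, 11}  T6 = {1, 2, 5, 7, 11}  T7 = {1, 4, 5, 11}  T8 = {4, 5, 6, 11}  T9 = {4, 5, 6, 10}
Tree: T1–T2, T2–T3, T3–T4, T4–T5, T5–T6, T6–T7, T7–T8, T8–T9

No — bags containing vertex 7 are not connected in the tree.

A tree decomposition must satisfy three properties: every vertex lies in some bag; for every edge, both endpoints lie together in some bag; and for every vertex, the bags containing it form a connected subtree. Here bags containing vertex 7 are not connected in the tree, so the decomposition is invalid.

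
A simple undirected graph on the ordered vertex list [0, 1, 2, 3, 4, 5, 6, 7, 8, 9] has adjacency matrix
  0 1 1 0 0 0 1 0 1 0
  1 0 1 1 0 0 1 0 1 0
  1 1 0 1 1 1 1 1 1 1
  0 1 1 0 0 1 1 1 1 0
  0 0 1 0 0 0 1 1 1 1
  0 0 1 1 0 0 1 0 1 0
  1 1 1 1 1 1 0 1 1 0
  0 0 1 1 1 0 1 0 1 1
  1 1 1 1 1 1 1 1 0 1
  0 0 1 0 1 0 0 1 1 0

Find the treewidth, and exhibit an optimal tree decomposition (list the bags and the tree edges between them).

Treewidth 4.
Bags: B1 = {2, 3, 6, 7, 8}  B2 = {1, 2, 3, 6, 8}  B3 = {0, 1, 2, 6, 8}  B4 = {2, 3, 5, 6, 8}  B5 = {2, 4, 6, 7, 8}  B6 = {2, 4, 7, 8, 9}
Tree: B1–B2, B2–B3, B2–B4, B1–B5, B5–B6

Each bag holds 5 vertices, so the decomposition has width 4, which upper-bounds the treewidth. On the other hand G contains the 5-clique {2, 4, 7, 8, 9}. A clique must lie in a single bag of any decomposition, so no decomposition can have width below 4. The upper and lower bounds meet at 4, so that is the treewidth.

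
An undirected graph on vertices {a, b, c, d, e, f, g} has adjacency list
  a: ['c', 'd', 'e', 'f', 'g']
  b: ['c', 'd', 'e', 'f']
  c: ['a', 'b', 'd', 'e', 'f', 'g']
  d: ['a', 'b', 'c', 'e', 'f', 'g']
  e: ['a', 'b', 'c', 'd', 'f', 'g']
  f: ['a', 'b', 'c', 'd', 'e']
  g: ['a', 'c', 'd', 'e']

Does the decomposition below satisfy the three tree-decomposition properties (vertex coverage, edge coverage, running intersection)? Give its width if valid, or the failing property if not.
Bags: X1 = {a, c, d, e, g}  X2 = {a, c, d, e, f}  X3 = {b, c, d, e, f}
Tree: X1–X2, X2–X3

Vertex coverage: the bags together contain {a, b, c, d, e, f, g}, the full vertex set. Edge coverage: each edge of G has both endpoints in at least one bag. Running intersection: for every vertex, the bags containing it form a connected subtree. All three properties hold, so this is a valid tree decomposition of width max|bag| − 1 = 4, and hence tw(G) ≤ 4.

Yes; width 4.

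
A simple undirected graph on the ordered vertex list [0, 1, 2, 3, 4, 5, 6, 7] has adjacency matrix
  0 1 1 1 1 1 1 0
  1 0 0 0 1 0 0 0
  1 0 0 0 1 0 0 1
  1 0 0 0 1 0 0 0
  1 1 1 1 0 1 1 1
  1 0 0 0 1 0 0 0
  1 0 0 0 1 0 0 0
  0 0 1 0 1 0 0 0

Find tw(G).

2

A width-2 tree decomposition is:
Bags: B1 = {2, 4, 7}  B2 = {0, 2, 4}  B3 = {0, 1, 4}  B4 = {0, 4, 5}  B5 = {0, 3, 4}  B6 = {0, 4, 6}
Tree: B1–B2, B2–B3, B3–B4, B4–B5, B4–B6
Every bag has size at most 3, so the width is 3 − 1 = 2 and tw(G) ≤ 2. Conversely, {0, 1, 4} is a clique of size 3, and the vertices of any clique must share a bag in every tree decomposition; so some bag has ≥ 3 vertices and tw(G) ≥ 2. Combining the bounds, tw(G) = 2.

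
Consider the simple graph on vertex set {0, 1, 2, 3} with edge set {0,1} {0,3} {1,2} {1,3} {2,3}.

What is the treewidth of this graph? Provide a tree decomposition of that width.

Each bag holds 3 vertices, so the decomposition has width 2, which upper-bounds the treewidth. For the lower bound, the 3 vertices {0, 1, 3} are pairwise adjacent, and any tree decomposition puts a clique entirely inside one bag — forcing width ≥ 2. Therefore the treewidth is 2.

Treewidth 2.
Bags: B1 = {1, 2, 3}  B2 = {0, 1, 3}
Tree: B1–B2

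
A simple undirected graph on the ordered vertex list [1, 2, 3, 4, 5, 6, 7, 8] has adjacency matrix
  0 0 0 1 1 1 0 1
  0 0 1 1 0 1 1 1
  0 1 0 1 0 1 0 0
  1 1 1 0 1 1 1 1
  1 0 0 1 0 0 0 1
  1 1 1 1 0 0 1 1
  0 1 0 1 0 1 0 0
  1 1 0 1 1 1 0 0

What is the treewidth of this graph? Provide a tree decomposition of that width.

Treewidth 3.
One such decomposition:
Bags: B1 = {2, 4, 6, 8}  B2 = {2, 4, 6, 7}  B3 = {1, 4, 6, 8}  B4 = {1, 4, 5, 8}  B5 = {2, 3, 4, 6}
Tree: B1–B2, B1–B3, B3–B4, B1–B5

Each bag holds 4 vertices, so the decomposition has width 3, which upper-bounds the treewidth. On the other hand G contains the 4-clique {1, 4, 5, 8}. A clique must lie in a single bag of any decomposition, so no decomposition can have width below 3. Combining the bounds, tw(G) = 3.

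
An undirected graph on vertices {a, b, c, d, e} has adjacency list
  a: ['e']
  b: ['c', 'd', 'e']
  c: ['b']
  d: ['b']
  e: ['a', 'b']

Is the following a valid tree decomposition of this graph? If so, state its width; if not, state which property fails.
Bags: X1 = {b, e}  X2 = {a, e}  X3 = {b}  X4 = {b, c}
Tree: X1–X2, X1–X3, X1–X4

No — vertex d appears in no bag.

A tree decomposition must satisfy three properties: every vertex lies in some bag; for every edge, both endpoints lie together in some bag; and for every vertex, the bags containing it form a connected subtree. Here vertex d appears in no bag, so the decomposition is invalid.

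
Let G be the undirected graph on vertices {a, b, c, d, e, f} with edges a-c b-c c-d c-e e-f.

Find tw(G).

A width-1 tree decomposition is:
Bags: B1 = {b, c}  B2 = {a, c}  B3 = {c, e}  B4 = {e, f}  B5 = {c, d}
Tree: B1–B2, B1–B3, B3–B4, B3–B5
The largest bag has 2 vertices, giving width 1; this decomposition certifies tw(G) ≤ 1. Any graph with an edge has treewidth ≥ 1, and G has the edge b–c. The upper and lower bounds meet at 1, so that is the treewidth.

1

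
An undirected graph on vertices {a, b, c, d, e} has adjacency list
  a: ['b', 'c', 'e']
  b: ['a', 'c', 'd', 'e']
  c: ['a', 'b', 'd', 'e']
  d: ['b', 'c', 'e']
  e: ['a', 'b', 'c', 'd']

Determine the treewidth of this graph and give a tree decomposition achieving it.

Treewidth 3.
One optimal decomposition is:
Bags: B1 = {b, c, d, e}  B2 = {a, b, c, e}
Tree: B1–B2

Each bag holds 4 vertices, so the decomposition has width 3, which upper-bounds the treewidth. For the lower bound, the 4 vertices {b, c, d, e} are pairwise adjacent, and any tree decomposition puts a clique entirely inside one bag — forcing width ≥ 3. Therefore the treewidth is 3.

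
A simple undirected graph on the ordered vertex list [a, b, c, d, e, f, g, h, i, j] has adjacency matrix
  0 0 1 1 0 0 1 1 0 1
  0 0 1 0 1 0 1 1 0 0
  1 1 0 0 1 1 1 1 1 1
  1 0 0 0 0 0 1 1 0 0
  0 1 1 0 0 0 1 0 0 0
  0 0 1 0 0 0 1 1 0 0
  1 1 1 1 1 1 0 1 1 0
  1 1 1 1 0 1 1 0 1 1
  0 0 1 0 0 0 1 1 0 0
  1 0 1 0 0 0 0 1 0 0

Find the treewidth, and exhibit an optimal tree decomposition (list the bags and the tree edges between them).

The largest bag has 4 vertices, giving width 3; this decomposition certifies tw(G) ≤ 3. On the other hand G contains the 4-clique {b, c, e, g}. A clique must lie in a single bag of any decomposition, so no decomposition can have width below 3. The upper and lower bounds meet at 3, so that is the treewidth.

Treewidth 3.
Bags: B1 = {b, c, g, h}  B2 = {a, c, g, h}  B3 = {c, f, g, h}  B4 = {b, c, e, g}  B5 = {c, g, h, i}  B6 = {a, d, g, h}  B7 = {a, c, h, j}
Tree: B1–B2, B2–B3, B1–B4, B2–B5, B2–B6, B2–B7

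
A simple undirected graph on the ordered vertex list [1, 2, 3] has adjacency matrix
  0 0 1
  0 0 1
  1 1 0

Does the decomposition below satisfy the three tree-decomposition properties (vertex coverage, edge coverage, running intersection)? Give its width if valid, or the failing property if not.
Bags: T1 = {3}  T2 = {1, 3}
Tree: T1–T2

A tree decomposition must satisfy three properties: every vertex lies in some bag; for every edge, both endpoints lie together in some bag; and for every vertex, the bags containing it form a connected subtree. Here vertex 2 appears in no bag, so the decomposition is invalid.

No — vertex 2 appears in no bag.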